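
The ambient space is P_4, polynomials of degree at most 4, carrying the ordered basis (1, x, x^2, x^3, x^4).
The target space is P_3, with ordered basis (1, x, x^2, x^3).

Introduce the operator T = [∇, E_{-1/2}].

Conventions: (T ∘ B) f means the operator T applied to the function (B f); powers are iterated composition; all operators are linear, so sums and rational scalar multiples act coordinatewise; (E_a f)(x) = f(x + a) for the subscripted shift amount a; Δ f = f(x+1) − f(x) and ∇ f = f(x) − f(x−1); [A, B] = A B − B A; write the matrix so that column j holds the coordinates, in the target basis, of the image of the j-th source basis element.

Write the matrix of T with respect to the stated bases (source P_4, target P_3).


the matrix is [[0, 0, 0, 0, 0]; [0, 0, 0, 0, 0]; [0, 0, 0, 0, 0]; [0, 0, 0, 0, 0]] (rows listed top to bottom)

image of 1: 0
image of x: 0
image of x^2: 0
image of x^3: 0
image of x^4: 0
each image's coordinates form column j of the matrix


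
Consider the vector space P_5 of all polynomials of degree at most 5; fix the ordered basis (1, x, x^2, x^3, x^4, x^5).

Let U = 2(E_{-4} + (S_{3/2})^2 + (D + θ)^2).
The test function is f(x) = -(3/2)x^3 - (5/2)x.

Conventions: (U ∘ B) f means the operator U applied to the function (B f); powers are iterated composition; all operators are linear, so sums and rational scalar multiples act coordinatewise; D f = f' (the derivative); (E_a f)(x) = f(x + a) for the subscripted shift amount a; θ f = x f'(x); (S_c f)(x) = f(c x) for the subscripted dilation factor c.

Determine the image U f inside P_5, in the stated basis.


E_{-4} f = -(3/2)x^3 + 18x^2 - (149/2)x + 106
S_{3/2} f = -(81/16)x^3 - (15/4)x
S_{3/2} S_{3/2} f = -(2187/128)x^3 - (45/8)x
D f = -(9/2)x^2 - 5/2
θ f = -(9/2)x^3 - (5/2)x
(D + θ) f = -(9/2)x^3 - (9/2)x^2 - (5/2)x - 5/2
D (D + θ) f = -(27/2)x^2 - 9x - 5/2
θ (D + θ) f = -(27/2)x^3 - 9x^2 - (5/2)x
(D + θ) (D + θ) f = -(27/2)x^3 - (45/2)x^2 - (23/2)x - 5/2
(E_{-4} + (S_{3/2})^2 + (D + θ)^2) f = -(4107/128)x^3 - (9/2)x^2 - (733/8)x + 207/2
(2(E_{-4} + (S_{3/2})^2 + (D + θ)^2)) f = -(4107/64)x^3 - 9x^2 - (733/4)x + 207

the result is g(x) = -(4107/64)x^3 - 9x^2 - (733/4)x + 207


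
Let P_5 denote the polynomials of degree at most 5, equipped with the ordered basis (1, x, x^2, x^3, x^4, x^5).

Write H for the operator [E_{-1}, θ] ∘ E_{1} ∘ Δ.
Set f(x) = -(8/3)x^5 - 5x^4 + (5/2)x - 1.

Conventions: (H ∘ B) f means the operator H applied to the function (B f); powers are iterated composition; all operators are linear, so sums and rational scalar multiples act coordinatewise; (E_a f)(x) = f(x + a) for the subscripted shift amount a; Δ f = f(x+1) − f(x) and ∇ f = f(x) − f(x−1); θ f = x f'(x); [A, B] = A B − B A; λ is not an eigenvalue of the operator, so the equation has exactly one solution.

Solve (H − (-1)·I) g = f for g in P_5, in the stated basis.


the image equals g(x) = -(8/3)x^5 - 5x^4 - (160/3)x^3 - 140x^2 - (2585/6)x - 1423/3

write g with unknown coordinates in the stated basis and equate coefficients in (H − (-1)·I) g = f
solving from the highest basis element down gives g = -(8/3)x^5 - 5x^4 - (160/3)x^3 - 140x^2 - (2585/6)x - 1423/3
check: H g = (160/3)x^3 + 140x^2 + (1300/3)x + 1420/3
so H g − (-1)·g = -(8/3)x^5 - 5x^4 + (5/2)x - 1 = f ✓


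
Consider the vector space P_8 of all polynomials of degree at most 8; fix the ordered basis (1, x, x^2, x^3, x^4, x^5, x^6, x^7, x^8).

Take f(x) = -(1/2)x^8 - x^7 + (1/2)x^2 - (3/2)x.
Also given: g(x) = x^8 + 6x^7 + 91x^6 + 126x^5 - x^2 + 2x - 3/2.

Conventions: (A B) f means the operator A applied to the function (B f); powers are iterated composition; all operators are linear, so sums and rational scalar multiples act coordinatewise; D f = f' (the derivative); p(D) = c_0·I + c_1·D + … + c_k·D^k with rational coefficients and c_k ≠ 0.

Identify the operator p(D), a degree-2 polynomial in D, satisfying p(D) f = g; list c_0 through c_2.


D^0 f = -(1/2)x^8 - x^7 + (1/2)x^2 - (3/2)x
D^1 f = -4x^7 - 7x^6 + x - 3/2
D^2 f = -28x^6 - 42x^5 + 1
matching coefficients of g against c_0 f + c_1 Df + … from the top degree down determines the c_i
solution: c_0 = -2, c_1 = -1, c_2 = -3

p(D) = -2·I − D − 3·D^2, i.e. c_0 = -2, c_1 = -1, c_2 = -3


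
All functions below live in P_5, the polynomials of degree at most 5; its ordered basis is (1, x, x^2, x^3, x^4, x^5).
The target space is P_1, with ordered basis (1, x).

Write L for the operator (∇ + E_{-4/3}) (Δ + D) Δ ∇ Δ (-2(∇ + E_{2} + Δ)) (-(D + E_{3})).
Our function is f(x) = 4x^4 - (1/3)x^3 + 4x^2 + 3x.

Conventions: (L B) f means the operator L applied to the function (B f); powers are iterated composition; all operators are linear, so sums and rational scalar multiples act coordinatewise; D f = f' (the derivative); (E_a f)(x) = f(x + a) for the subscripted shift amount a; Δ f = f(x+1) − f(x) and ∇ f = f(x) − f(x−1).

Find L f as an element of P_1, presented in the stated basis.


the result is g(x) = 384

D f = 16x^3 - x^2 + 8x + 3
E_{3} f = 4x^4 + (143/3)x^3 + 217x^2 + 450x + 360
(D + E_{3}) f = 4x^4 + (191/3)x^3 + 216x^2 + 458x + 363
(-(D + E_{3})) f = -4x^4 - (191/3)x^3 - 216x^2 - 458x - 363
∇ (-(D + E_{3})) f = -16x^3 - 167x^2 - 257x - 905/3
E_{2} (-(D + E_{3})) f = -4x^4 - (287/3)x^3 - 694x^2 - 2214x - 8149/3
Δ (-(D + E_{3})) f = -16x^3 - 215x^2 - 639x - 2225/3
(∇ + E_{2} + Δ) (-(D + E_{3})) f = -4x^4 - (383/3)x^3 - 1076x^2 - 3110x - 11279/3
(-2(∇ + E_{2} + Δ)) (-(D + E_{3})) f = 8x^4 + (766/3)x^3 + 2152x^2 + 6220x + 22558/3
Δ (-2(∇ + E_{2} + Δ)) (-(D + E_{3})) f = 32x^3 + 814x^2 + 5102x + 25906/3
∇ Δ (-2(∇ + E_{2} + Δ)) (-(D + E_{3})) f = 96x^2 + 1532x + 4320
Δ ∇ Δ (-2(∇ + E_{2} + Δ)) (-(D + E_{3})) f = 192x + 1628
Δ (Δ ∇ Δ) (-2(∇ + E_{2} + Δ)) (-(D + E_{3})) f = 192
D (Δ ∇ Δ) (-2(∇ + E_{2} + Δ)) (-(D + E_{3})) f = 192
(Δ + D) (Δ ∇ Δ) (-2(∇ + E_{2} + Δ)) (-(D + E_{3})) f = 384
∇ (Δ + D) (Δ ∇ Δ) (-2(∇ + E_{2} + Δ)) (-(D + E_{3})) f = 0
E_{-4/3} (Δ + D) (Δ ∇ Δ) (-2(∇ + E_{2} + Δ)) (-(D + E_{3})) f = 384
(∇ + E_{-4/3}) (Δ + D) (Δ ∇ Δ) (-2(∇ + E_{2} + Δ)) (-(D + E_{3})) f = 384


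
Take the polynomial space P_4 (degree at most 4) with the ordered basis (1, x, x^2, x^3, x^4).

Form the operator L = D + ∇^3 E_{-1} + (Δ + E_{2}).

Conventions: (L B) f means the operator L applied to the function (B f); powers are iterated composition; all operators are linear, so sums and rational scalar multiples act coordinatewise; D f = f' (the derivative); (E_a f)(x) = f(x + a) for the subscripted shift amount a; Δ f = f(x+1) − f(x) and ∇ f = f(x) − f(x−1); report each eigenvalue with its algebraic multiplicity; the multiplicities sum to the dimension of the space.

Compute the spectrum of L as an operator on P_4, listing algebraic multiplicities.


image of 1: 1
image of x: x + 4
image of x^2: x^2 + 8x + 5
image of x^3: x^3 + 12x^2 + 15x + 15
image of x^4: x^4 + 16x^3 + 30x^2 + 60x - 43
the matrix is upper triangular; its diagonal is (1, 1, 1, 1, 1)
for a triangular matrix the eigenvalues are the diagonal entries, with algebraic multiplicity their repetition count

λ = 1 (multiplicity 5)


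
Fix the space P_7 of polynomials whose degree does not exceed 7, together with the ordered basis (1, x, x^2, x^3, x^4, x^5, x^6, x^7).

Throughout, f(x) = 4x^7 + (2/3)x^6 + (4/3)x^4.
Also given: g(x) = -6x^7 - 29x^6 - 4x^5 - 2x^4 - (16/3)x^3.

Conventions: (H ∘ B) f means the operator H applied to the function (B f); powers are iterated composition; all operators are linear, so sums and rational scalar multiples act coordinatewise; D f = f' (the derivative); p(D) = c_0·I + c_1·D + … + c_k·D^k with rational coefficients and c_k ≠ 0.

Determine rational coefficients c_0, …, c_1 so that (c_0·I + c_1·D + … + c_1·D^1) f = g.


D^0 f = 4x^7 + (2/3)x^6 + (4/3)x^4
D^1 f = 28x^6 + 4x^5 + (16/3)x^3
matching coefficients of g against c_0 f + c_1 Df + … from the top degree down determines the c_i
solution: c_0 = -3/2, c_1 = -1

p(D) = -(3/2)·I − D, i.e. c_0 = -3/2, c_1 = -1


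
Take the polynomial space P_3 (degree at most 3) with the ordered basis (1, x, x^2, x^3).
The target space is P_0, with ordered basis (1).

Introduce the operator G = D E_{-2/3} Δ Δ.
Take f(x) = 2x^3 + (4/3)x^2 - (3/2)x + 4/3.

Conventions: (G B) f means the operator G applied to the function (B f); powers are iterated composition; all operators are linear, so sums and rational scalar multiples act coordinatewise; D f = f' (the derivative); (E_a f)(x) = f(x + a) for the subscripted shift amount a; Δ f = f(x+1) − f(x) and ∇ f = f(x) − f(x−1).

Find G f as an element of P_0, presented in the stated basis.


the result is g(x) = 12

Δ f = 6x^2 + (26/3)x + 11/6
Δ Δ f = 12x + 44/3
E_{-2/3} (Δ Δ) f = 12x + 20/3
D E_{-2/3} (Δ Δ) f = 12


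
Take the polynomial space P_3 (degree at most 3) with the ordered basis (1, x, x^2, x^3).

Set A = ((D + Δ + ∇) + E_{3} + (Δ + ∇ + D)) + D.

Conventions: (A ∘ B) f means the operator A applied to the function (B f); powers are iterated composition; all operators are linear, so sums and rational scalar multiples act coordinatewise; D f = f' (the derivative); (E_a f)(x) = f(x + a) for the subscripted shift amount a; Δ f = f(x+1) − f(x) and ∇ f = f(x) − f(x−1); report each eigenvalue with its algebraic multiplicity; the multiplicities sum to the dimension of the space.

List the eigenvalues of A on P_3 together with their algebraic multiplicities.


λ = 1 (multiplicity 4)

image of 1: 1
image of x: x + 10
image of x^2: x^2 + 20x + 9
image of x^3: x^3 + 30x^2 + 27x + 31
the matrix is upper triangular; its diagonal is (1, 1, 1, 1)
for a triangular matrix the eigenvalues are the diagonal entries, with algebraic multiplicity their repetition count


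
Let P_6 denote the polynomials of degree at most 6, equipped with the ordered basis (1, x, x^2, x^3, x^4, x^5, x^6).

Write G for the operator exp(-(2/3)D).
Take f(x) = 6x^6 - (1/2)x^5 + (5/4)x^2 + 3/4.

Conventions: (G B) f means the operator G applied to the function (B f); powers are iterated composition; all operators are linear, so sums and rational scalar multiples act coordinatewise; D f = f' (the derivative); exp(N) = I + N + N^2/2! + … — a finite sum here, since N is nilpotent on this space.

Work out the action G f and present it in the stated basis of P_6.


order-1 term: -24x^5 + (5/3)x^4 - (5/3)x
order-2 term: 40x^4 - (20/9)x^3 + 5/9
order-3 term: -(320/9)x^3 + (40/27)x^2
order-4 term: (160/9)x^2 - (40/81)x
order-5 term: -(128/27)x + 16/243
order-6 term: 128/243
the series for exp(-(2/3)D) f terminates at order 6
exp(-(2/3)D) f = 6x^6 - (49/2)x^5 + (125/3)x^4 - (340/9)x^3 + (2215/108)x^2 - (559/81)x + 205/108

g(x) = 6x^6 - (49/2)x^5 + (125/3)x^4 - (340/9)x^3 + (2215/108)x^2 - (559/81)x + 205/108


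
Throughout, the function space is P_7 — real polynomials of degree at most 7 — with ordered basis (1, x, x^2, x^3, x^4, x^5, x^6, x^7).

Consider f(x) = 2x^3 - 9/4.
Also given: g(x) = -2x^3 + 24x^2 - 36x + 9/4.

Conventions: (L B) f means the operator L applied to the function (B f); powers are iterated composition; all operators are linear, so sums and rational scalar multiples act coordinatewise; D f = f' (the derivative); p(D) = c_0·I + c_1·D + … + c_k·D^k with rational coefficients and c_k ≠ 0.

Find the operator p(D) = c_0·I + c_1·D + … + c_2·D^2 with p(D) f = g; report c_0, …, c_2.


D^0 f = 2x^3 - 9/4
D^1 f = 6x^2
D^2 f = 12x
matching coefficients of g against c_0 f + c_1 Df + … from the top degree down determines the c_i
solution: c_0 = -1, c_1 = 4, c_2 = -3

c_0 = -1, c_1 = 4, c_2 = -3


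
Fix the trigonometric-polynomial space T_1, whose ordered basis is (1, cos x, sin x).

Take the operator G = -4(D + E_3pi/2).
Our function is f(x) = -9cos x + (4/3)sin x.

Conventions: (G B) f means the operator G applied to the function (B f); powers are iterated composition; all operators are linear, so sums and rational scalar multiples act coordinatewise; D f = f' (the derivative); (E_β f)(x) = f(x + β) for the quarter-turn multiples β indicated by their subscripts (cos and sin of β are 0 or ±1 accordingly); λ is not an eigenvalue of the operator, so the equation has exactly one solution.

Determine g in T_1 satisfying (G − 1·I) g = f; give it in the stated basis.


the result is g(x) = 9cos x - (4/3)sin x

write g with unknown coordinates in the stated basis and equate coefficients in (G − 1·I) g = f
solving from the highest basis element down gives g = 9cos x - (4/3)sin x
check: G g = 0
so G g − 1·g = -9cos x + (4/3)sin x = f ✓


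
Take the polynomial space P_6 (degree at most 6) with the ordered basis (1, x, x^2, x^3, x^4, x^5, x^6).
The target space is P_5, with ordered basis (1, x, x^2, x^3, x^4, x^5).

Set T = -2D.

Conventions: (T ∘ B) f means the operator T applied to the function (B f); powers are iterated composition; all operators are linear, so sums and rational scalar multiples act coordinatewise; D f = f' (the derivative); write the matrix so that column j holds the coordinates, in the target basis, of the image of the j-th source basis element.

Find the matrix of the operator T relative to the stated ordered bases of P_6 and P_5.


the matrix is [[0, -2, 0, 0, 0, 0, 0]; [0, 0, -4, 0, 0, 0, 0]; [0, 0, 0, -6, 0, 0, 0]; [0, 0, 0, 0, -8, 0, 0]; [0, 0, 0, 0, 0, -10, 0]; [0, 0, 0, 0, 0, 0, -12]] (rows listed top to bottom)

image of 1: 0
image of x: -2
image of x^2: -4x
image of x^3: -6x^2
image of x^4: -8x^3
image of x^5: -10x^4
image of x^6: -12x^5
each image's coordinates form column j of the matrix


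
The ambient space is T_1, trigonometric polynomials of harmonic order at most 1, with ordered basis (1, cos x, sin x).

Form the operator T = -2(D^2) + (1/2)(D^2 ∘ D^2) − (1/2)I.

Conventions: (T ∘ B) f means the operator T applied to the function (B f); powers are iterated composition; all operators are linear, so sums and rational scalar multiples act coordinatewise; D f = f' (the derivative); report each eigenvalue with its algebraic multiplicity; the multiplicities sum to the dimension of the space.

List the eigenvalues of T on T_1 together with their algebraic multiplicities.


image of 1: -1/2
image of cos x: 2cos x
image of sin x: 2sin x
the matrix is diagonal; its diagonal is (-1/2, 2, 2)
for a triangular matrix the eigenvalues are the diagonal entries, with algebraic multiplicity their repetition count

λ = -1/2 (multiplicity 1), λ = 2 (multiplicity 2)


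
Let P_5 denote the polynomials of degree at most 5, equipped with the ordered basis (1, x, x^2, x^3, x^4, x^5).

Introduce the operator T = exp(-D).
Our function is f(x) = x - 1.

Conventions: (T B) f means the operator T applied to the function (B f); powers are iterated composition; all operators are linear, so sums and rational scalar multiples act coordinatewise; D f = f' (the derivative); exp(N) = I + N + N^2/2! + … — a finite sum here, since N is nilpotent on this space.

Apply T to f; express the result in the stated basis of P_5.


g(x) = x - 2

order-1 term: -1
the series for exp(-D) f terminates at order 1
exp(-D) f = x - 2


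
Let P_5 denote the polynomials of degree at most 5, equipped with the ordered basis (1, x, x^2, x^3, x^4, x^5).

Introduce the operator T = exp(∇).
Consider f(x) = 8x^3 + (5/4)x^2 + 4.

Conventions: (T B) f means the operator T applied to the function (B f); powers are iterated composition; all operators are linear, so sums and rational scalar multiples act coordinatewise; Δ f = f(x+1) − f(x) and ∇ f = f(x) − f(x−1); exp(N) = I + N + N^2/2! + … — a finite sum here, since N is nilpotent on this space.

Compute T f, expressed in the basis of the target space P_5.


order-1 term: 24x^2 - (43/2)x + 27/4
order-2 term: 24x - 91/4
order-3 term: 8
the series for exp(∇) f terminates at order 3
exp(∇) f = 8x^3 + (101/4)x^2 + (5/2)x - 4

the result is g(x) = 8x^3 + (101/4)x^2 + (5/2)x - 4


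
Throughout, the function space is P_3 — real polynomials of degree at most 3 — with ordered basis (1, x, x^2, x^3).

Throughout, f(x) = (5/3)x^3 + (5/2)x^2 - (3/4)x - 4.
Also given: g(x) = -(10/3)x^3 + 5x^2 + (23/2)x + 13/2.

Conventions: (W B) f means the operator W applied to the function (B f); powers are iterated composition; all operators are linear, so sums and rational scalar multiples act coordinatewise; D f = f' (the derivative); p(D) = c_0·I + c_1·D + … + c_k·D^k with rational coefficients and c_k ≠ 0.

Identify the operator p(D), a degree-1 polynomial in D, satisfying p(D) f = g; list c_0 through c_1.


D^0 f = (5/3)x^3 + (5/2)x^2 - (3/4)x - 4
D^1 f = 5x^2 + 5x - 3/4
matching coefficients of g against c_0 f + c_1 Df + … from the top degree down determines the c_i
solution: c_0 = -2, c_1 = 2

p(D) = -2·I + 2·D, i.e. c_0 = -2, c_1 = 2


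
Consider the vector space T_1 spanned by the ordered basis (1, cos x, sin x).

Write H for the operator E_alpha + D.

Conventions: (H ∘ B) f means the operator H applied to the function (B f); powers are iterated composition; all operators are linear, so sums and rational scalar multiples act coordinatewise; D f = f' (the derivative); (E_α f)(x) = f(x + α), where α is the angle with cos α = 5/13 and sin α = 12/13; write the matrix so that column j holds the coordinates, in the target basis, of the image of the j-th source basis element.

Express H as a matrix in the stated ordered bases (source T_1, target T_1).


the matrix is [[1, 0, 0]; [0, 5/13, 25/13]; [0, -25/13, 5/13]] (rows listed top to bottom)

image of 1: 1
image of cos x: (5/13)cos x - (25/13)sin x
image of sin x: (25/13)cos x + (5/13)sin x
each image's coordinates form column j of the matrix


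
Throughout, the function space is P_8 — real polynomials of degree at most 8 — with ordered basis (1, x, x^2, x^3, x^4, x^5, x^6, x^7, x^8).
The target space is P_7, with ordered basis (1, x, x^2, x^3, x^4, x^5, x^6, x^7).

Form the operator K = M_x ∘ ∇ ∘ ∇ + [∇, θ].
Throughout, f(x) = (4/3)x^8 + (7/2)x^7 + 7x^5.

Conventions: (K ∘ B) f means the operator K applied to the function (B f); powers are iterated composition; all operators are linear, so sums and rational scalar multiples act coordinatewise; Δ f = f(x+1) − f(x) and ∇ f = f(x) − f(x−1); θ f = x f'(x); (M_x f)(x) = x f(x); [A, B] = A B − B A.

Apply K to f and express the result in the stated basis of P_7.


∇ f = (32/3)x^7 - (77/6)x^6 + (7/6)x^5 + (385/6)x^4 - (707/6)x^3 + (637/6)x^2 - (293/6)x + 55/6
∇ ∇ f = (224/3)x^6 - 301x^5 + (1715/3)x^4 - 385x^3 - (931/3)x^2 + 665x - 937/3
M_x ∇ ∇ f = (224/3)x^7 - 301x^6 + (1715/3)x^5 - 385x^4 - (931/3)x^3 + 665x^2 - (937/3)x
θ f = (32/3)x^8 + (49/2)x^7 + 35x^5
∇ θ f = (256/3)x^7 - (763/6)x^6 + (497/6)x^5 + (1715/6)x^4 - (3661/6)x^3 + (3395/6)x^2 - (1567/6)x + 293/6
∇ f = (32/3)x^7 - (77/6)x^6 + (7/6)x^5 + (385/6)x^4 - (707/6)x^3 + (637/6)x^2 - (293/6)x + 55/6
θ ∇ f = (224/3)x^7 - 77x^6 + (35/6)x^5 + (770/3)x^4 - (707/2)x^3 + (637/3)x^2 - (293/6)x
[∇, θ] f = (32/3)x^7 - (301/6)x^6 + 77x^5 + (175/6)x^4 - (770/3)x^3 + (707/2)x^2 - (637/3)x + 293/6
(M_x ∘ ∇ ∘ ∇ + [∇, θ]) f = (256/3)x^7 - (2107/6)x^6 + (1946/3)x^5 - (2135/6)x^4 - 567x^3 + (2037/2)x^2 - (1574/3)x + 293/6

the image equals g(x) = (256/3)x^7 - (2107/6)x^6 + (1946/3)x^5 - (2135/6)x^4 - 567x^3 + (2037/2)x^2 - (1574/3)x + 293/6


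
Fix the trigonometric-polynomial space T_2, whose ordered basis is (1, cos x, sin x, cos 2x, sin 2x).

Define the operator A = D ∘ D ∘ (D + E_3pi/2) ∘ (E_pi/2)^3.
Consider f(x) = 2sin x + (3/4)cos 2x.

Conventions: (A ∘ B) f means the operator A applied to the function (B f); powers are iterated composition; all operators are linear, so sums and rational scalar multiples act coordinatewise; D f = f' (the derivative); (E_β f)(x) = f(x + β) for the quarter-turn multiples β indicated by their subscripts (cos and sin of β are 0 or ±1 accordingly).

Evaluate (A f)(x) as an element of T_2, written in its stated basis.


E_pi/2 f = 2cos x - (3/4)cos 2x
E_pi/2 E_pi/2 f = -2sin x + (3/4)cos 2x
E_pi/2 E_pi/2 E_pi/2 f = -2cos x - (3/4)cos 2x
D (E_pi/2)^3 f = 2sin x + (3/2)sin 2x
E_3pi/2 (E_pi/2)^3 f = -2sin x + (3/4)cos 2x
(D + E_3pi/2) (E_pi/2)^3 f = (3/4)cos 2x + (3/2)sin 2x
D (D + E_3pi/2) (E_pi/2)^3 f = 3cos 2x - (3/2)sin 2x
D D (D + E_3pi/2) (E_pi/2)^3 f = -3cos 2x - 6sin 2x

g(x) = -3cos 2x - 6sin 2x


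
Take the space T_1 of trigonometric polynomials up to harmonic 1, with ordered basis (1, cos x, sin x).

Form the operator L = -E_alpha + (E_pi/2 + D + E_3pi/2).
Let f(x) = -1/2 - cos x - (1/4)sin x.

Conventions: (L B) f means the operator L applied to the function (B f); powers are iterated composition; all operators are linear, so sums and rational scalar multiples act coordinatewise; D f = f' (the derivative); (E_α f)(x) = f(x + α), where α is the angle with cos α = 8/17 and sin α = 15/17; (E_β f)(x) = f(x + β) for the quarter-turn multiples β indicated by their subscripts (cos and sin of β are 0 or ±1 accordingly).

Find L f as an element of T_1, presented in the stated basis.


g(x) = -1/2 + (15/34)cos x + (4/17)sin x

E_alpha f = -1/2 - (47/68)cos x + (13/17)sin x
(-E_alpha) f = 1/2 + (47/68)cos x - (13/17)sin x
E_pi/2 f = -1/2 - (1/4)cos x + sin x
D f = -(1/4)cos x + sin x
E_3pi/2 f = -1/2 + (1/4)cos x - sin x
(E_pi/2 + D + E_3pi/2) f = -1 - (1/4)cos x + sin x
(-E_alpha + (E_pi/2 + D + E_3pi/2)) f = -1/2 + (15/34)cos x + (4/17)sin x


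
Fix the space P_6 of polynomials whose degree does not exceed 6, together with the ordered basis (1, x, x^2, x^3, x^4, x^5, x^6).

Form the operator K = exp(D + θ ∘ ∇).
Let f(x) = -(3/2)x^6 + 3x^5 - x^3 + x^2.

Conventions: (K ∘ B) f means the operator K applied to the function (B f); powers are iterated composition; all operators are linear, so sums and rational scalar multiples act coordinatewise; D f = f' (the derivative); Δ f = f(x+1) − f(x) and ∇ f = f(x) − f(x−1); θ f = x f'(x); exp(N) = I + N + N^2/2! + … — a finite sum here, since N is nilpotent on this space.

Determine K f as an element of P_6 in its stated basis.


g(x) = -(3/2)x^6 - 51x^5 - 510x^4 - 1651x^3 - 1253x^2 + 70x + 41

order-1 term: -54x^5 + 165x^4 - 180x^3 + 96x^2 - 17x
order-2 term: -675x^4 + 2130x^3 - 2340x^2 + 927x - 17/2
order-3 term: -3600x^3 + 9090x^2 - 6150x + 309
order-4 term: -8100x^2 + 11790x - 3075/2
order-5 term: -6480x + 2358
order-6 term: -1080
the series for exp(D + θ ∘ ∇) f terminates at order 6
exp(D + θ ∘ ∇) f = -(3/2)x^6 - 51x^5 - 510x^4 - 1651x^3 - 1253x^2 + 70x + 41


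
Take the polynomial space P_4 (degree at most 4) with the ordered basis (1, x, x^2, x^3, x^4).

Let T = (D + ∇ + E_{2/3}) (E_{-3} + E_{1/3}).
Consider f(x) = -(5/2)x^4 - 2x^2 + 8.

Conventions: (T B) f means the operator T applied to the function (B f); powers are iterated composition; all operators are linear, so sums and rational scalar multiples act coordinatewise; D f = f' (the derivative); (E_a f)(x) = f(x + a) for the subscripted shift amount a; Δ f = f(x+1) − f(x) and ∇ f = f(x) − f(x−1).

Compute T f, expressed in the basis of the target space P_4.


the result is g(x) = -5x^4 - (80/3)x^3 + (268/3)x^2 - (14588/27)x + 53414/81

E_{-3} f = -(5/2)x^4 + 30x^3 - 137x^2 + 282x - 425/2
E_{1/3} f = -(5/2)x^4 - (10/3)x^3 - (11/3)x^2 - (46/27)x + 1255/162
(E_{-3} + E_{1/3}) f = -5x^4 + (80/3)x^3 - (422/3)x^2 + (7568/27)x - 16585/81
D (E_{-3} + E_{1/3}) f = -20x^3 + 80x^2 - (844/3)x + 7568/27
∇ (E_{-3} + E_{1/3}) f = -20x^3 + 110x^2 - (1144/3)x + 12221/27
E_{2/3} (E_{-3} + E_{1/3}) f = -5x^4 + (40/3)x^3 - (302/3)x^2 + (3304/27)x - 5953/81
(D + ∇ + E_{2/3}) (E_{-3} + E_{1/3}) f = -5x^4 - (80/3)x^3 + (268/3)x^2 - (14588/27)x + 53414/81


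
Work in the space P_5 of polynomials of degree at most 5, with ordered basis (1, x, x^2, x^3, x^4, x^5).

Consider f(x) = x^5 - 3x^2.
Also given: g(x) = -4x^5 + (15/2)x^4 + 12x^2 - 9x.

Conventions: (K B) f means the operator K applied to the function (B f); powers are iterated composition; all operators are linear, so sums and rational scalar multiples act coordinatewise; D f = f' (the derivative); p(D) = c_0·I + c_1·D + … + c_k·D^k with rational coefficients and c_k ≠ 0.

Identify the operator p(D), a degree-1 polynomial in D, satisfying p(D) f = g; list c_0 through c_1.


c_0 = -4, c_1 = 3/2

D^0 f = x^5 - 3x^2
D^1 f = 5x^4 - 6x
matching coefficients of g against c_0 f + c_1 Df + … from the top degree down determines the c_i
solution: c_0 = -4, c_1 = 3/2


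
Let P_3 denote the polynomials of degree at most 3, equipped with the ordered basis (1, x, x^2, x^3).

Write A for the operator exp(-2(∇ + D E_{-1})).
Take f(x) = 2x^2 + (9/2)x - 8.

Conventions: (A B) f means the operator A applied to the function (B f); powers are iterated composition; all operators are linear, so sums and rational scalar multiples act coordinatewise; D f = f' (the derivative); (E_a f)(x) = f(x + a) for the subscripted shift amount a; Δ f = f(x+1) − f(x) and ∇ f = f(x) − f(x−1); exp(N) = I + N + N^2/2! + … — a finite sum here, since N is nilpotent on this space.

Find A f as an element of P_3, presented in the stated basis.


order-1 term: -16x - 6
order-2 term: 32
the series for exp(-2(∇ + D E_{-1})) f terminates at order 2
exp(-2(∇ + D E_{-1})) f = 2x^2 - (23/2)x + 18

the image equals g(x) = 2x^2 - (23/2)x + 18


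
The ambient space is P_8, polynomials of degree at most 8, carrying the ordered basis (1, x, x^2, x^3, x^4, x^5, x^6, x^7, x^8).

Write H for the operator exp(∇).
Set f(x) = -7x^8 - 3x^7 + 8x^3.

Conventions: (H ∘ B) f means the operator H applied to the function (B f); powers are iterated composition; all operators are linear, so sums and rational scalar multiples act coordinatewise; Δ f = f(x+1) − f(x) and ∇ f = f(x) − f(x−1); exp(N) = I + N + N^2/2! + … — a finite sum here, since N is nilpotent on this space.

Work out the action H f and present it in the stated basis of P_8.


the image equals g(x) = -7x^8 - 59x^7 - 21x^6 + 392x^5 - 385x^4 - 881x^3 + 1662x^2 - 315x - 385

order-1 term: -56x^7 + 175x^6 - 329x^5 + 385x^4 - 287x^3 + 157x^2 - 59x + 12
order-2 term: -196x^6 + 1113x^5 - 3115x^4 + 5145x^3 - 5131x^2 + 2901x - 724
order-3 term: -392x^5 + 2835x^4 - 9170x^3 + 16065x^2 - 14966x + 5867
order-4 term: -490x^4 + 3815x^3 - 12110x^2 + 18235x - 10857
order-5 term: -392x^3 + 2877x^2 - 7525x + 6930
order-6 term: -196x^2 + 1155x - 1799
order-7 term: -56x + 193
order-8 term: -7
the series for exp(∇) f terminates at order 8
exp(∇) f = -7x^8 - 59x^7 - 21x^6 + 392x^5 - 385x^4 - 881x^3 + 1662x^2 - 315x - 385


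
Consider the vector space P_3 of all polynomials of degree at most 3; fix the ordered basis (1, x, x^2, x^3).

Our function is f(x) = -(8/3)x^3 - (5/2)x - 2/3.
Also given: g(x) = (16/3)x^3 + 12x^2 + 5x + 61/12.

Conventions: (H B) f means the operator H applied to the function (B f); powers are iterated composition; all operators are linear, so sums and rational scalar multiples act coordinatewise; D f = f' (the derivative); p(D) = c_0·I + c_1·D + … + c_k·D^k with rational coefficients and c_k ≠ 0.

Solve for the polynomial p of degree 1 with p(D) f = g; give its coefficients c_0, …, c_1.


D^0 f = -(8/3)x^3 - (5/2)x - 2/3
D^1 f = -8x^2 - 5/2
matching coefficients of g against c_0 f + c_1 Df + … from the top degree down determines the c_i
solution: c_0 = -2, c_1 = -3/2

c_0 = -2, c_1 = -3/2


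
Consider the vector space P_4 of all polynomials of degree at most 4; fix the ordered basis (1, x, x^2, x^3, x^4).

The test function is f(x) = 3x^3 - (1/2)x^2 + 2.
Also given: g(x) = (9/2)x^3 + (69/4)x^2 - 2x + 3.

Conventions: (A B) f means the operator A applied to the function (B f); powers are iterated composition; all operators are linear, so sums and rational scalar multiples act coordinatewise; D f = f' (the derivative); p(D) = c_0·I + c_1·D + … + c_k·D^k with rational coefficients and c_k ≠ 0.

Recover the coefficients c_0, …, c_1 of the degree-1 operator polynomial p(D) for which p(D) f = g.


p(D) = (3/2)·I + 2·D, i.e. c_0 = 3/2, c_1 = 2

D^0 f = 3x^3 - (1/2)x^2 + 2
D^1 f = 9x^2 - x
matching coefficients of g against c_0 f + c_1 Df + … from the top degree down determines the c_i
solution: c_0 = 3/2, c_1 = 2


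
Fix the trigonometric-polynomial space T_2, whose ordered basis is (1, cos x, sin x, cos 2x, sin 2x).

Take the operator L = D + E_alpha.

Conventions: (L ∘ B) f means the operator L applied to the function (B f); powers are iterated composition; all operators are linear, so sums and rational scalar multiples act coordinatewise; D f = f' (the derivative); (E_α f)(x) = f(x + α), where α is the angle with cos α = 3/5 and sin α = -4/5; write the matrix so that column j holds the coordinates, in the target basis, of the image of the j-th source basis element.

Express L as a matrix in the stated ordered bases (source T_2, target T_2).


the matrix is [[1, 0, 0, 0, 0]; [0, 3/5, 1/5, 0, 0]; [0, -1/5, 3/5, 0, 0]; [0, 0, 0, -7/25, 26/25]; [0, 0, 0, -26/25, -7/25]] (rows listed top to bottom)

image of 1: 1
image of cos x: (3/5)cos x - (1/5)sin x
image of sin x: (1/5)cos x + (3/5)sin x
image of cos 2x: -(7/25)cos 2x - (26/25)sin 2x
image of sin 2x: (26/25)cos 2x - (7/25)sin 2x
each image's coordinates form column j of the matrix


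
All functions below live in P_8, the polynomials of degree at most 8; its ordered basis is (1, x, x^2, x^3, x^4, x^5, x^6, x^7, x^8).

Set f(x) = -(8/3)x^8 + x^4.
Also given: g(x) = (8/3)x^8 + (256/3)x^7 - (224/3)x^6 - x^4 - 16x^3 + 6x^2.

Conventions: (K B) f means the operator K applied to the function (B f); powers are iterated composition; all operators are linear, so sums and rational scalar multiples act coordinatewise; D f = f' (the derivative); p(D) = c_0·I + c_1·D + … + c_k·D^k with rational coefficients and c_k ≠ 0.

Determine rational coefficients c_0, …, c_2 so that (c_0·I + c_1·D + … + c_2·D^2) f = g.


D^0 f = -(8/3)x^8 + x^4
D^1 f = -(64/3)x^7 + 4x^3
D^2 f = -(448/3)x^6 + 12x^2
matching coefficients of g against c_0 f + c_1 Df + … from the top degree down determines the c_i
solution: c_0 = -1, c_1 = -4, c_2 = 1/2

c_0 = -1, c_1 = -4, c_2 = 1/2


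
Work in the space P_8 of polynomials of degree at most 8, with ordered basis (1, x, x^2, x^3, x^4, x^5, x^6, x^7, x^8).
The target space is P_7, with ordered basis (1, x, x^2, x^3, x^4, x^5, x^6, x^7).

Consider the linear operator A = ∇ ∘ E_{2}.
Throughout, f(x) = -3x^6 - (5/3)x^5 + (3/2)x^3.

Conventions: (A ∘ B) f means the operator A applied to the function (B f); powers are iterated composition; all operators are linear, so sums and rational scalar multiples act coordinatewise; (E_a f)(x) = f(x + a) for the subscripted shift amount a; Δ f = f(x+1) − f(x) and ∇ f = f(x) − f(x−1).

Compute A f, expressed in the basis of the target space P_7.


the image equals g(x) = -18x^5 - (430/3)x^4 - 470x^3 - (4723/6)x^2 - (1339/2)x - 1381/6

E_{2} f = -3x^6 - (113/3)x^5 - (590/3)x^4 - (3271/6)x^3 - (2533/3)x^2 - (2074/3)x - 700/3
∇ E_{2} f = -18x^5 - (430/3)x^4 - 470x^3 - (4723/6)x^2 - (1339/2)x - 1381/6


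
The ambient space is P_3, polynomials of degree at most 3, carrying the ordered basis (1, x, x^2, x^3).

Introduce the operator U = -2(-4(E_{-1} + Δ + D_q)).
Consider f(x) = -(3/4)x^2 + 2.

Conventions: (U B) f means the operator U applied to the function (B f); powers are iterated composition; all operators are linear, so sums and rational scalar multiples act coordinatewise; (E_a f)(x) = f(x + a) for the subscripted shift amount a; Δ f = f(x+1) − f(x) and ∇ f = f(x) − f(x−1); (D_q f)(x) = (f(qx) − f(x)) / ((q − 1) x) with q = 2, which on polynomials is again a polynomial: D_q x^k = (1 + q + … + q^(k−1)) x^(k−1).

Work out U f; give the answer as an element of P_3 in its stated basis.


the image equals g(x) = -6x^2 - 18x + 4

E_{-1} f = -(3/4)x^2 + (3/2)x + 5/4
Δ f = -(3/2)x - 3/4
D_q f = -(9/4)x
(E_{-1} + Δ + D_q) f = -(3/4)x^2 - (9/4)x + 1/2
(-4(E_{-1} + Δ + D_q)) f = 3x^2 + 9x - 2
(-2(-4(E_{-1} + Δ + D_q))) f = -6x^2 - 18x + 4


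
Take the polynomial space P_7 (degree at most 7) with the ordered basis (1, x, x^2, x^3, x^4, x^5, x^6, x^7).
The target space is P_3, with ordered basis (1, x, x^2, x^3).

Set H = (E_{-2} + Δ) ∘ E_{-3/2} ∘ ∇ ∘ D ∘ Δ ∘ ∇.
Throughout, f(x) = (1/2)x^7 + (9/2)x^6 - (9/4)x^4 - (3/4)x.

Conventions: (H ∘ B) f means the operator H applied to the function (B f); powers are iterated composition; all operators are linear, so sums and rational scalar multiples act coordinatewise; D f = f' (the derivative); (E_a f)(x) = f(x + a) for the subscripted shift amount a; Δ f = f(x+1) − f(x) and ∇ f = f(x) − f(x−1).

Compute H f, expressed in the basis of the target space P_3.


the image equals g(x) = 420x^3 - 2160x^2 + 6975x - 3474

∇ f = (7/2)x^6 + (33/2)x^5 - 50x^4 + (127/2)x^3 - (87/2)x^2 + (29/2)x - 5/2
Δ ∇ f = 21x^5 + 135x^4 + 35x^3 + 108x^2 + 7x + 9/2
D (Δ ∘ ∇) f = 105x^4 + 540x^3 + 105x^2 + 216x + 7
∇ (D ∘ Δ ∘ ∇) f = 420x^3 + 990x^2 - 990x + 546
E_{-3/2} ∇ (D ∘ Δ ∘ ∇) f = 420x^3 - 900x^2 - 1125x + 2841
E_{-2} E_{-3/2} ∇ (D ∘ Δ ∘ ∇) f = 420x^3 - 3420x^2 + 7515x - 1869
Δ E_{-3/2} ∇ (D ∘ Δ ∘ ∇) f = 1260x^2 - 540x - 1605
(E_{-2} + Δ) E_{-3/2} ∇ (D ∘ Δ ∘ ∇) f = 420x^3 - 2160x^2 + 6975x - 3474


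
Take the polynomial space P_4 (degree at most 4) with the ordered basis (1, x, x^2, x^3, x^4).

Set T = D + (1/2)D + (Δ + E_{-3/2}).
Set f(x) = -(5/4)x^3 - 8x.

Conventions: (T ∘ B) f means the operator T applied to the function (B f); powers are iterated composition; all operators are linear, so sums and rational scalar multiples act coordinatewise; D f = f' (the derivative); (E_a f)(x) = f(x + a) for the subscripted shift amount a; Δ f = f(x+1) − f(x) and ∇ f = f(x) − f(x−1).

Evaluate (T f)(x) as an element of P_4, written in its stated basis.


the image equals g(x) = -(5/4)x^3 - (15/4)x^2 - (323/16)x - 161/32

D f = -(15/4)x^2 - 8
D f = -(15/4)x^2 - 8
((1/2)D) f = -(15/8)x^2 - 4
Δ f = -(15/4)x^2 - (15/4)x - 37/4
E_{-3/2} f = -(5/4)x^3 + (45/8)x^2 - (263/16)x + 519/32
(Δ + E_{-3/2}) f = -(5/4)x^3 + (15/8)x^2 - (323/16)x + 223/32
(D + (1/2)D + (Δ + E_{-3/2})) f = -(5/4)x^3 - (15/4)x^2 - (323/16)x - 161/32


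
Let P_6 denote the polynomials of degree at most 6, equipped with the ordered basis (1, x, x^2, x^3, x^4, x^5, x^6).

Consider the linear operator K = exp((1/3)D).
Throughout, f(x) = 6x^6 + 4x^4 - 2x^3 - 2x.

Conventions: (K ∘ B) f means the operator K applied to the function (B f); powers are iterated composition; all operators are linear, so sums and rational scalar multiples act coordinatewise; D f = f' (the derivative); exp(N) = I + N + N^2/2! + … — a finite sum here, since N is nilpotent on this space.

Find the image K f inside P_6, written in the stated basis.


order-1 term: 12x^5 + (16/3)x^3 - 2x^2 - 2/3
order-2 term: 10x^4 + (8/3)x^2 - (2/3)x
order-3 term: (40/9)x^3 + (16/27)x - 2/27
order-4 term: (10/9)x^2 + 4/81
order-5 term: (4/27)x
order-6 term: 2/243
the series for exp((1/3)D) f terminates at order 6
exp((1/3)D) f = 6x^6 + 12x^5 + 14x^4 + (70/9)x^3 + (16/9)x^2 - (52/27)x - 166/243

g(x) = 6x^6 + 12x^5 + 14x^4 + (70/9)x^3 + (16/9)x^2 - (52/27)x - 166/243


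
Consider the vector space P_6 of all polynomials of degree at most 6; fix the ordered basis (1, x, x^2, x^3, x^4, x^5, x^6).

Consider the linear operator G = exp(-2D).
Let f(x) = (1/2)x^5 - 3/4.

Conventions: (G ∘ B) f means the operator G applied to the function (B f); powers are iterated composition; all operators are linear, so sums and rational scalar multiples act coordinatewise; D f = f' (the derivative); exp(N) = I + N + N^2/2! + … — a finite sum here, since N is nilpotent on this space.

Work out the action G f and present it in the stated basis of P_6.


order-1 term: -5x^4
order-2 term: 20x^3
order-3 term: -40x^2
order-4 term: 40x
order-5 term: -16
the series for exp(-2D) f terminates at order 5
exp(-2D) f = (1/2)x^5 - 5x^4 + 20x^3 - 40x^2 + 40x - 67/4

the image equals g(x) = (1/2)x^5 - 5x^4 + 20x^3 - 40x^2 + 40x - 67/4


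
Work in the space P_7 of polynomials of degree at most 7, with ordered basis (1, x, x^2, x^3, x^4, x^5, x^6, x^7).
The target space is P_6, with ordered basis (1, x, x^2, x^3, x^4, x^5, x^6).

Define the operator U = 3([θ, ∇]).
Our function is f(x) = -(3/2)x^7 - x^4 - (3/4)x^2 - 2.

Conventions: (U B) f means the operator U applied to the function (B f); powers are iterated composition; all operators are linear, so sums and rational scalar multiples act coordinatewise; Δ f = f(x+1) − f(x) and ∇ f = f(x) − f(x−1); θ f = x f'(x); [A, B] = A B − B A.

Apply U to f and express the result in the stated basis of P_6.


∇ f = -(21/2)x^6 + (63/2)x^5 - (105/2)x^4 + (97/2)x^3 - (51/2)x^2 + 5x + 1/4
θ ∇ f = -63x^6 + (315/2)x^5 - 210x^4 + (291/2)x^3 - 51x^2 + 5x
θ f = -(21/2)x^7 - 4x^4 - (3/2)x^2
∇ θ f = -(147/2)x^6 + (441/2)x^5 - (735/2)x^4 + (703/2)x^3 - (393/2)x^2 + (109/2)x - 5
[θ, ∇] f = (21/2)x^6 - 63x^5 + (315/2)x^4 - 206x^3 + (291/2)x^2 - (99/2)x + 5
(3([θ, ∇])) f = (63/2)x^6 - 189x^5 + (945/2)x^4 - 618x^3 + (873/2)x^2 - (297/2)x + 15

g(x) = (63/2)x^6 - 189x^5 + (945/2)x^4 - 618x^3 + (873/2)x^2 - (297/2)x + 15


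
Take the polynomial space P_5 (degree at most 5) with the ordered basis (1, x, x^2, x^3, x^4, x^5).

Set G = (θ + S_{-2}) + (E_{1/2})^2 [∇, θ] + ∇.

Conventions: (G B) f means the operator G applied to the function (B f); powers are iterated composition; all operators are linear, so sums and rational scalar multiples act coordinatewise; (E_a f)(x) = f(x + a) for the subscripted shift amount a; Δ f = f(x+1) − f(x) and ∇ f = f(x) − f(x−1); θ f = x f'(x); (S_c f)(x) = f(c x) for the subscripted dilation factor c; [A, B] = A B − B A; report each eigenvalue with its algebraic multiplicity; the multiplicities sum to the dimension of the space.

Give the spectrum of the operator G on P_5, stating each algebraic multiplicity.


image of 1: 1
image of x: -x + 2
image of x^2: 6x^2 + 4x - 1
image of x^3: -5x^3 + 6x^2 - 3x + 1
image of x^4: 20x^4 + 8x^3 - 6x^2 + 4x - 1
image of x^5: -27x^5 + 10x^4 - 10x^3 + 10x^2 - 5x + 1
the matrix is upper triangular; its diagonal is (1, -1, 6, -5, 20, -27)
for a triangular matrix the eigenvalues are the diagonal entries, with algebraic multiplicity their repetition count

λ = -27 (multiplicity 1), λ = -5 (multiplicity 1), λ = -1 (multiplicity 1), λ = 1 (multiplicity 1), λ = 6 (multiplicity 1), λ = 20 (multiplicity 1)


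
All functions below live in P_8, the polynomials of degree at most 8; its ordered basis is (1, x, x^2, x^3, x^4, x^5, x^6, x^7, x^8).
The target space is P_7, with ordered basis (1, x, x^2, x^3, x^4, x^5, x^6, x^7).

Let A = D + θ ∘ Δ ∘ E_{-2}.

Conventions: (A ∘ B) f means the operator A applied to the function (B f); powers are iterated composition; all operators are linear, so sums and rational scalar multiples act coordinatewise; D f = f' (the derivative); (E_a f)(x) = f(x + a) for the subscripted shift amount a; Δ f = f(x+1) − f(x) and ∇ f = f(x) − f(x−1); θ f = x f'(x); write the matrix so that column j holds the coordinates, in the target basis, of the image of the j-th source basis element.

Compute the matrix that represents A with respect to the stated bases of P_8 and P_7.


image of 1: 0
image of x: 1
image of x^2: 4x
image of x^3: 9x^2 - 9x
image of x^4: 16x^3 - 36x^2 + 28x
image of x^5: 25x^4 - 90x^3 + 140x^2 - 75x
image of x^6: 36x^5 - 180x^4 + 420x^3 - 450x^2 + 186x
image of x^7: 49x^6 - 315x^5 + 980x^4 - 1575x^3 + 1302x^2 - 441x
image of x^8: 64x^7 - 504x^6 + 1960x^5 - 4200x^4 + 5208x^3 - 3528x^2 + 1016x
each image's coordinates form column j of the matrix

the matrix is [[0, 1, 0, 0, 0, 0, 0, 0, 0]; [0, 0, 4, -9, 28, -75, 186, -441, 1016]; [0, 0, 0, 9, -36, 140, -450, 1302, -3528]; [0, 0, 0, 0, 16, -90, 420, -1575, 5208]; [0, 0, 0, 0, 0, 25, -180, 980, -4200]; [0, 0, 0, 0, 0, 0, 36, -315, 1960]; [0, 0, 0, 0, 0, 0, 0, 49, -504]; [0, 0, 0, 0, 0, 0, 0, 0, 64]] (rows listed top to bottom)


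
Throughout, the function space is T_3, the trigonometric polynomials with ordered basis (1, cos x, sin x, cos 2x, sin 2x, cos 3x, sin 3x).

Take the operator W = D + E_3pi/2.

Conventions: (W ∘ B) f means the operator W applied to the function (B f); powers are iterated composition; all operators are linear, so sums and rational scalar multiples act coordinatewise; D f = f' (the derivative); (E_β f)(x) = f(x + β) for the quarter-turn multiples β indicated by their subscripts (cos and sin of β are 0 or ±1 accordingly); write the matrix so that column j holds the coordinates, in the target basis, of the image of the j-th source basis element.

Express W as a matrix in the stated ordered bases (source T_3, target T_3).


the matrix is [[1, 0, 0, 0, 0, 0, 0]; [0, 0, 0, 0, 0, 0, 0]; [0, 0, 0, 0, 0, 0, 0]; [0, 0, 0, -1, 2, 0, 0]; [0, 0, 0, -2, -1, 0, 0]; [0, 0, 0, 0, 0, 0, 4]; [0, 0, 0, 0, 0, -4, 0]] (rows listed top to bottom)

image of 1: 1
image of cos x: 0
image of sin x: 0
image of cos 2x: -cos 2x - 2sin 2x
image of sin 2x: 2cos 2x - sin 2x
image of cos 3x: -4sin 3x
image of sin 3x: 4cos 3x
each image's coordinates form column j of the matrix
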